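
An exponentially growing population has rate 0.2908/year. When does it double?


Exponential growth: P(t) = P₀ e^(0.2908t). Set P(t)/P₀ = 2: e^(0.2908t) = 2.
Solve: t = ln(2)/0.2908 ≈ 2.38 years.


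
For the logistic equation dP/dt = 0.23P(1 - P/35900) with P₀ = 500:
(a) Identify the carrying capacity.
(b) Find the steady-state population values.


Logistic ODE dP/dt = 0.23P(1 - P/35900) has equilibria where dP/dt = 0, i.e. P = 0 or P = 35900.
The coefficient (1 - P/K) = 0 when P = K, identifying K = 35900 as the carrying capacity.
(a) K = 35900; (b) equilibria P = 0 and P = 35900.


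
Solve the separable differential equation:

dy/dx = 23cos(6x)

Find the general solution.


g(y) = 1, so integrate directly: y = ∫ 23cos(6x) dx = (23/6)sin(6x) + C.


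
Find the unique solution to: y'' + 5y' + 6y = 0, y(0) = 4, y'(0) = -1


Characteristic roots of r² + 5r + 6 = 0 are -2, -3.
General solution y = c₁ e^(-2x) + c₂ e^(-3x).
Apply y(0) = 4: c₁ + c₂ = 4. Apply y'(0) = -1: -2 c₁ - 3 c₂ = -1.
Solve: c₁ = 11, c₂ = -7.
Particular solution: y = 11e^(-2x) - 7e^(-3x).


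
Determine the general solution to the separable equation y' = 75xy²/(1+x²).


Separate: dy/y² = 75x/(1+x²) dx.
Integrate LHS: ∫ dy/y² = -1/y.
Integrate RHS via u = 1+x²: (75/2)ln(1+x²) + C.
Result: -1/y = (75/2)ln(1+x²) + C.


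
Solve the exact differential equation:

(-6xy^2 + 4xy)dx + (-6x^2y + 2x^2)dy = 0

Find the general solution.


Check exactness: ∂M/∂y = -12xy + 4x and ∂N/∂x = -12xy + 4x; equal, so the equation is exact.
Integrate M with respect to x (treating y as constant): ∫M dx = -3x^2y^2 + 2x^2y + h(y).
Differentiate w.r.t. y and set equal to N: all terms match, so h'(y) = 0 and h is a constant absorbed into C.
General solution: -3x^2y^2 + 2x^2y = C.


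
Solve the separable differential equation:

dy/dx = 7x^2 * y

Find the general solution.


Separate variables: dy/y = 7x^2 dx.
Integrate: ln|y| = (7/3)x^3 + C₀.
Exponentiate: y = Ce^((7/3)x^3).


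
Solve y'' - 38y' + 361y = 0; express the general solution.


Characteristic equation: r² - 38r + 361 = 0, i.e. (r - 19)² = 0.
Repeated root r = 19; include an x factor for the second linearly independent solution.
General solution: y = (C₁ + C₂x)e^(19x).


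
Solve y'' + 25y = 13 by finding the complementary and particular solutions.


Homogeneous part: r² + 25 = 0 ⇒ r = ±5i, so y_h = C₁cos(5x) + C₂sin(5x).
Try constant y_p = A; plug in: 25A = 13 ⇒ A = 13/25.
General solution: y = C₁cos(5x) + C₂sin(5x) + 13/25.


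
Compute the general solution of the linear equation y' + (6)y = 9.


P(x) = 6, Q(x) = 9; integrating factor μ = e^(6x).
(μ y)' = 9e^(6x) ⇒ μ y = (3/2)e^(6x) + C.
Divide by μ: y = 3/2 + Ce^(-6x).


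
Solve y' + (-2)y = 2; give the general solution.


P(x) = -2 ⇒ μ = e^(-2x).
(μ y)' = 2e^(-2x) ⇒ μ y = -e^(-2x) + C.
Divide by μ: y = -1 + Ce^(2x).


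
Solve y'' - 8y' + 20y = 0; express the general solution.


Characteristic equation: r² - 8r + 20 = 0.
Discriminant is negative; roots r = 4 ± 2i (complex conjugate pair).
General solution uses e^(α x)(C₁ cos(β x) + C₂ sin(β x)): y = e^(4x)(C₁cos(2x) + C₂sin(2x)).


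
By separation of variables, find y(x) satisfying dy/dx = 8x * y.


Separate variables: dy/y = 8x dx.
Integrate: ln|y| = 4x^2 + C₀.
Exponentiate: y = Ce^(4x^2).


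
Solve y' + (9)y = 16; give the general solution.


P(x) = 9, Q(x) = 16; integrating factor μ = e^(9x).
(μ y)' = 16e^(9x) ⇒ μ y = (16/9)e^(9x) + C.
Divide by μ: y = 16/9 + Ce^(-9x).


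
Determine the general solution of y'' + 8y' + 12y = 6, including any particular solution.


Characteristic roots of r² + 8r + 12 = 0 are -2, -6.
y_h = C₁e^(-2x) + C₂e^(-6x).
Constant forcing; try y_p = A. Then 12A = 6 ⇒ A = 1/2.
General solution: y = C₁e^(-2x) + C₂e^(-6x) + 1/2.


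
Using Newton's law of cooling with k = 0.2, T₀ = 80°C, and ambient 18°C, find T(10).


Newton's law: dT/dt = -k(T - T_a) has solution T(t) = T_a + (T₀ - T_a)e^(-kt).
Plug in T_a = 18, T₀ = 80, k = 0.2, t = 10: T(10) = 18 + (62)e^(-2.00) ≈ 26.4°C.


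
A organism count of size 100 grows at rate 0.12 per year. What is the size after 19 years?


The ODE dP/dt = 0.12P has solution P(t) = P(0)e^(0.12t).
Substitute P(0) = 100 and t = 19: P(19) = 100 e^(2.28) ≈ 978.


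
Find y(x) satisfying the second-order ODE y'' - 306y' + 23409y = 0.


Characteristic equation: r² - 306r + 23409 = 0, i.e. (r - 153)² = 0.
Repeated root r = 153; include an x factor for the second linearly independent solution.
General solution: y = (C₁ + C₂x)e^(153x).


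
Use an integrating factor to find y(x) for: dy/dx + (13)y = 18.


P(x) = 13, Q(x) = 18; integrating factor μ = e^(13x).
(μ y)' = 18e^(13x) ⇒ μ y = (18/13)e^(13x) + C.
Divide by μ: y = 18/13 + Ce^(-13x).


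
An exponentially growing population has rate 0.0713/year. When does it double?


Exponential growth: P(t) = P₀ e^(0.0713t). Set P(t)/P₀ = 2: e^(0.0713t) = 2.
Solve: t = ln(2)/0.0713 ≈ 9.72 years.


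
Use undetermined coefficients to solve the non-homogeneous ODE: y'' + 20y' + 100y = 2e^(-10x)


Characteristic polynomial (r + 10)² = 0; repeated root r = -10.
y_h = (C₁ + C₂x)e^(-10x). Forcing matches the repeated root (resonance), so try y_p = Ax² e^(-10x).
Substitute and solve for A: 2A = 2, so A = 1.
General solution: y = (C₁ + C₂x + x²)e^(-10x).


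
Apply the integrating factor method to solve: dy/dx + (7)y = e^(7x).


P(x) = 7 ⇒ μ = e^(7x).
(μ y)' = e^(14x) ⇒ μ y = (1/14)e^(14x) + C.
Divide by μ: y = (1/14)e^(7x) + Ce^(-7x).


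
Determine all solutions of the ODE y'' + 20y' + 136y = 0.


Characteristic equation: r² + 20r + 136 = 0.
Discriminant is negative; roots r = -10 ± 6i (complex conjugate pair).
General solution uses e^(α x)(C₁ cos(β x) + C₂ sin(β x)): y = e^(-10x)(C₁cos(6x) + C₂sin(6x)).


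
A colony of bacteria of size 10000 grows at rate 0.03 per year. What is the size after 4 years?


The ODE dP/dt = 0.03P has solution P(t) = P(0)e^(0.03t).
Substitute P(0) = 10000 and t = 4: P(4) = 10000 e^(0.12) ≈ 11275.


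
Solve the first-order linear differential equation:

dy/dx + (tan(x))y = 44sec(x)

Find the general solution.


P(x) = tan(x) ⇒ μ = e^(∫tan(x)dx) = sec(x).
(sec(x) y)' = 44sec²(x) ⇒ sec(x) y = 44tan(x) + C.
Multiply by cos(x): y = 44sin(x) + C·cos(x).


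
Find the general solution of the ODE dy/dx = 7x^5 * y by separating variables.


Separate variables: dy/y = 7x^5 dx.
Integrate: ln|y| = (7/6)x^6 + C₀.
Exponentiate: y = Ce^((7/6)x^6).


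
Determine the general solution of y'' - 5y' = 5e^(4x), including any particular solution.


Characteristic roots of r² - 5r = 0 are 5, 0.
y_h = C₁e^(5x) + C₂.
Forcing exponent 4 is not a characteristic root; try y_p = Ae^(4x).
Substitute: A·(16 + (-5)·4 + (0)) = A·-4 = 5, so A = -5/4.
General solution: y = C₁e^(5x) + C₂ - (5/4)e^(4x).


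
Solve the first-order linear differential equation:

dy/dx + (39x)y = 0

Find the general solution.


P(x) = 39x ⇒ μ = e^((39/2)x²).
Q(x) = 0 so μ y is constant: y = Ce^(-(39/2)x²).


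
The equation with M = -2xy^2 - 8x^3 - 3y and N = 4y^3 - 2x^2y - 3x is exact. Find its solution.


Check exactness: ∂M/∂y = -4xy - 3 and ∂N/∂x = -4xy - 3; equal, so the equation is exact.
Integrate M with respect to x (treating y as constant): ∫M dx = -x^2y^2 - 2x^4 - 3xy + h(y).
Differentiate w.r.t. y and set equal to N: the x-dependent terms already match, leaving h'(y) = 4y^3. Integrate: h(y) = y^4.
So F(x,y) = y^4 - x^2y^2 - 2x^4 - 3xy.
General solution: y^4 - x^2y^2 - 2x^4 - 3xy = C.


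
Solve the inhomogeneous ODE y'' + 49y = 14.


Homogeneous part: r² + 49 = 0 ⇒ r = ±7i, so y_h = C₁cos(7x) + C₂sin(7x).
Try constant y_p = A; plug in: 49A = 14 ⇒ A = 2/7.
General solution: y = C₁cos(7x) + C₂sin(7x) + 2/7.


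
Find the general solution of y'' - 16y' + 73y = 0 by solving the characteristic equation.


Characteristic equation: r² - 16r + 73 = 0.
Discriminant is negative; roots r = 8 ± 3i (complex conjugate pair).
General solution uses e^(α x)(C₁ cos(β x) + C₂ sin(β x)): y = e^(8x)(C₁cos(3x) + C₂sin(3x)).


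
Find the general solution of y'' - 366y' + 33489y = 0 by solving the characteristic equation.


Characteristic equation: r² - 366r + 33489 = 0, i.e. (r - 183)² = 0.
Repeated root r = 183; include an x factor for the second linearly independent solution.
General solution: y = (C₁ + C₂x)e^(183x).


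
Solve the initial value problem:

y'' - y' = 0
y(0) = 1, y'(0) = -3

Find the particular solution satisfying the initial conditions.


Characteristic roots of r² - r = 0 are 0, 1.
General solution y = c₁ + c₂ e^(x).
Apply y(0) = 1: c₁ + c₂ = 1. Apply y'(0) = -3: 0 c₁ + 1 c₂ = -3.
Solve: c₁ = 4, c₂ = -3.
Particular solution: y = 4 - 3e^(x).


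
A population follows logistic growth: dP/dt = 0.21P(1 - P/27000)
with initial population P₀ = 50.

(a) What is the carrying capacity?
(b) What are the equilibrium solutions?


Logistic ODE dP/dt = 0.21P(1 - P/27000) has equilibria where dP/dt = 0, i.e. P = 0 or P = 27000.
The coefficient (1 - P/K) = 0 when P = K, identifying K = 27000 as the carrying capacity.
(a) K = 27000; (b) equilibria P = 0 and P = 27000.


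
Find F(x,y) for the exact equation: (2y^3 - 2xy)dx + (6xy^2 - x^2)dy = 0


Check exactness: ∂M/∂y = 6y^2 - 2x and ∂N/∂x = 6y^2 - 2x; equal, so the equation is exact.
Integrate M with respect to x (treating y as constant): ∫M dx = 2xy^3 - x^2y + h(y).
Differentiate w.r.t. y and set equal to N: all terms match, so h'(y) = 0 and h is a constant absorbed into C.
General solution: 2xy^3 - x^2y = C.


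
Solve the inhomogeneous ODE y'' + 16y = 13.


Homogeneous part: r² + 16 = 0 ⇒ r = ±4i, so y_h = C₁cos(4x) + C₂sin(4x).
Try constant y_p = A; plug in: 16A = 13 ⇒ A = 13/16.
General solution: y = C₁cos(4x) + C₂sin(4x) + 13/16.


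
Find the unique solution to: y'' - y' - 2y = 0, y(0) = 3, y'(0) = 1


Characteristic roots of r² - r - 2 = 0 are 2, -1.
General solution y = c₁ e^(2x) + c₂ e^(-x).
Apply y(0) = 3: c₁ + c₂ = 3. Apply y'(0) = 1: 2 c₁ - 1 c₂ = 1.
Solve: c₁ = 4/3, c₂ = 5/3.
Particular solution: y = (4/3)e^(2x) + (5/3)e^(-x).


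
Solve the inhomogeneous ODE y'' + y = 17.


Homogeneous part: r² + 1 = 0 ⇒ r = ±1i, so y_h = C₁cos(x) + C₂sin(x).
Try constant y_p = A; plug in: 1A = 17 ⇒ A = 17.
General solution: y = C₁cos(x) + C₂sin(x) + 17.


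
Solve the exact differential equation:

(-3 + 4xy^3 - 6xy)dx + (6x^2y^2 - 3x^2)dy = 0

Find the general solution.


Check exactness: ∂M/∂y = 12xy^2 - 6x and ∂N/∂x = 12xy^2 - 6x; equal, so the equation is exact.
Integrate M with respect to x (treating y as constant): ∫M dx = -3x + 2x^2y^3 - 3x^2y + h(y).
Differentiate w.r.t. y and set equal to N: all terms match, so h'(y) = 0 and h is a constant absorbed into C.
General solution: -3x + 2x^2y^3 - 3x^2y = C.


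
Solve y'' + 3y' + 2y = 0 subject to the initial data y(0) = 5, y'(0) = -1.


Characteristic roots of r² + 3r + 2 = 0 are -2, -1.
General solution y = c₁ e^(-2x) + c₂ e^(-x).
Apply y(0) = 5: c₁ + c₂ = 5. Apply y'(0) = -1: -2 c₁ - 1 c₂ = -1.
Solve: c₁ = -4, c₂ = 9.
Particular solution: y = -4e^(-2x) + 9e^(-x).


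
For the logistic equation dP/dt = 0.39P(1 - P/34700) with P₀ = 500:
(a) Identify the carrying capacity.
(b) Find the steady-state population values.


Logistic ODE dP/dt = 0.39P(1 - P/34700) has equilibria where dP/dt = 0, i.e. P = 0 or P = 34700.
The coefficient (1 - P/K) = 0 when P = K, identifying K = 34700 as the carrying capacity.
(a) K = 34700; (b) equilibria P = 0 and P = 34700.


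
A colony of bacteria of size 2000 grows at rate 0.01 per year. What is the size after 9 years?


The ODE dP/dt = 0.01P has solution P(t) = P(0)e^(0.01t).
Substitute P(0) = 2000 and t = 9: P(9) = 2000 e^(0.09) ≈ 2188.


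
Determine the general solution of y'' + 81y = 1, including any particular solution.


Homogeneous part: r² + 81 = 0 ⇒ r = ±9i, so y_h = C₁cos(9x) + C₂sin(9x).
Try constant y_p = A; plug in: 81A = 1 ⇒ A = 1/81.
General solution: y = C₁cos(9x) + C₂sin(9x) + 1/81.


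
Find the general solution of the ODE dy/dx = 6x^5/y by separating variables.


Separate variables: y dy = 6x^5 dx.
Integrate both sides: y²/2 = x^6 + C₀.
Multiply by 2: y² = 2x^6 + C.


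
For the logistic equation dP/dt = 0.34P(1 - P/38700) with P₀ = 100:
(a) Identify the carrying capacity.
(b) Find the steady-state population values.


Logistic ODE dP/dt = 0.34P(1 - P/38700) has equilibria where dP/dt = 0, i.e. P = 0 or P = 38700.
The coefficient (1 - P/K) = 0 when P = K, identifying K = 38700 as the carrying capacity.
(a) K = 38700; (b) equilibria P = 0 and P = 38700.


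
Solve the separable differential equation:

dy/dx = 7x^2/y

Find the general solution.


Separate variables: y dy = 7x^2 dx.
Integrate both sides: y²/2 = (7/3)x^3 + C₀.
Multiply by 2: y² = (14/3)x^3 + C.


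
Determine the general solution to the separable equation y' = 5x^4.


Integrate both sides with respect to x: y = ∫ 5x^4 dx = x^5 + C.


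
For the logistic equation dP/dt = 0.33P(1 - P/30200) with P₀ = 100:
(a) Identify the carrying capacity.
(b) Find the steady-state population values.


Logistic ODE dP/dt = 0.33P(1 - P/30200) has equilibria where dP/dt = 0, i.e. P = 0 or P = 30200.
The coefficient (1 - P/K) = 0 when P = K, identifying K = 30200 as the carrying capacity.
(a) K = 30200; (b) equilibria P = 0 and P = 30200.


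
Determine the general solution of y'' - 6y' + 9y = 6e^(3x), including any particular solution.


Characteristic polynomial (r - 3)² = 0; repeated root r = 3.
y_h = (C₁ + C₂x)e^(3x). Forcing matches the repeated root (resonance), so try y_p = Ax² e^(3x).
Substitute and solve for A: 2A = 6, so A = 3.
General solution: y = (C₁ + C₂x + 3x²)e^(3x).


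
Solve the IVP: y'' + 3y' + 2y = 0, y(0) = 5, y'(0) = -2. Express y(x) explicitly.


Characteristic roots of r² + 3r + 2 = 0 are -1, -2.
General solution y = c₁ e^(-x) + c₂ e^(-2x).
Apply y(0) = 5: c₁ + c₂ = 5. Apply y'(0) = -2: -1 c₁ - 2 c₂ = -2.
Solve: c₁ = 8, c₂ = -3.
Particular solution: y = 8e^(-x) - 3e^(-2x).


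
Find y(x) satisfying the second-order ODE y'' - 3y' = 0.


Characteristic equation: r² - 3r = 0.
Factor: (r - 3)(r - 0) = 0 ⇒ r = 3, 0 (distinct real).
General solution: y = C₁e^(3x) + C₂.


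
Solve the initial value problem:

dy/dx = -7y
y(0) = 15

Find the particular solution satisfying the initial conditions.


General solution of y' = -7y is y = Ce^(-7x).
Apply y(0) = 15: C = 15.
Particular solution: y = 15e^(-7x).


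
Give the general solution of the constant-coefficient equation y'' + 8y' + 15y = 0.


Characteristic equation: r² + 8r + 15 = 0.
Factor: (r + 5)(r + 3) = 0 ⇒ r = -5, -3 (distinct real).
General solution: y = C₁e^(-5x) + C₂e^(-3x).


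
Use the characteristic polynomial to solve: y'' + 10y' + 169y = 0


Characteristic equation: r² + 10r + 169 = 0.
Discriminant is negative; roots r = -5 ± 12i (complex conjugate pair).
General solution uses e^(α x)(C₁ cos(β x) + C₂ sin(β x)): y = e^(-5x)(C₁cos(12x) + C₂sin(12x)).


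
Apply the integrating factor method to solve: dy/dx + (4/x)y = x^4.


P(x) = 4/x ⇒ μ = x^4.
(x^4 y)' = x^8 ⇒ x^4 y = x^9/(9) + C.
Solve for y: y = (1/9)x^5 + C/x^4.


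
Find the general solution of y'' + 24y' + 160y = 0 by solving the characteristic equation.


Characteristic equation: r² + 24r + 160 = 0.
Discriminant is negative; roots r = -12 ± 4i (complex conjugate pair).
General solution uses e^(α x)(C₁ cos(β x) + C₂ sin(β x)): y = e^(-12x)(C₁cos(4x) + C₂sin(4x)).


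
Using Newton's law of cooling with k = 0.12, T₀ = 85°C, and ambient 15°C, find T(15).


Newton's law: dT/dt = -k(T - T_a) has solution T(t) = T_a + (T₀ - T_a)e^(-kt).
Plug in T_a = 15, T₀ = 85, k = 0.12, t = 15: T(15) = 15 + (70)e^(-1.80) ≈ 26.6°C.


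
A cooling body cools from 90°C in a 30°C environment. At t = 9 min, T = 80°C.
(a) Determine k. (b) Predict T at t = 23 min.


Newton's law: T(t) = T_a + (T₀ - T_a)e^(-kt).
(a) Use T(9) = 80: (80 - 30)/(90 - 30) = e^(-k·9), so k = -ln(0.833)/9 ≈ 0.0203.
(b) Apply k to t = 23: T(23) = 30 + (60)e^(-0.466) ≈ 67.7°C.


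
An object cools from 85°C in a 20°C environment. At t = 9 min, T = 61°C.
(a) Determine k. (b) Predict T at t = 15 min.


Newton's law: T(t) = T_a + (T₀ - T_a)e^(-kt).
(a) Use T(9) = 61: (61 - 20)/(85 - 20) = e^(-k·9), so k = -ln(0.631)/9 ≈ 0.0512.
(b) Apply k to t = 15: T(15) = 20 + (65)e^(-0.768) ≈ 50.2°C.


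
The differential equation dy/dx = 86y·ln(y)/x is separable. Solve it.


Separate: dy/[y ln(y)] = 86 dx/x.
Substitute u = ln(y): du/u = 86 dx/x.
Integrate: ln|ln(y)| = 86ln|x| + C₀, hence ln(y) = C·x^86.


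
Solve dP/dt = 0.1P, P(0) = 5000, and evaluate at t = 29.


The ODE dP/dt = 0.1P has solution P(t) = P(0)e^(0.1t).
Substitute P(0) = 5000 and t = 29: P(29) = 5000 e^(2.90) ≈ 90871.


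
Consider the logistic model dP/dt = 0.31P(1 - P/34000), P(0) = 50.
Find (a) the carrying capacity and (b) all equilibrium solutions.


Logistic ODE dP/dt = 0.31P(1 - P/34000) has equilibria where dP/dt = 0, i.e. P = 0 or P = 34000.
The coefficient (1 - P/K) = 0 when P = K, identifying K = 34000 as the carrying capacity.
(a) K = 34000; (b) equilibria P = 0 and P = 34000.


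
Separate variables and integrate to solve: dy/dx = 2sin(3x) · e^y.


Separate: e^(-y) dy = 2sin(3x) dx.
Integrate: -e^(-y) = -(2/3)cos(3x) + C₀.
Rearrange: e^(-y) = (2/3)cos(3x) + C.


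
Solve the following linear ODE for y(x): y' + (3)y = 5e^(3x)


P(x) = 3 ⇒ μ = e^(3x).
(μ y)' = 5e^(6x) ⇒ μ y = (5/6)e^(6x) + C.
Divide by μ: y = (5/6)e^(3x) + Ce^(-3x).


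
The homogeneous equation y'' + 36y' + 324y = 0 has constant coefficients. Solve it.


Characteristic equation: r² + 36r + 324 = 0, i.e. (r + 18)² = 0.
Repeated root r = -18; include an x factor for the second linearly independent solution.
General solution: y = (C₁ + C₂x)e^(-18x).


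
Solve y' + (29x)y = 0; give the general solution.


P(x) = 29x ⇒ μ = e^((29/2)x²).
Q(x) = 0 so μ y is constant: y = Ce^(-(29/2)x²).


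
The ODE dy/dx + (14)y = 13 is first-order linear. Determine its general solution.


P(x) = 14, Q(x) = 13; integrating factor μ = e^(14x).
(μ y)' = 13e^(14x) ⇒ μ y = (13/14)e^(14x) + C.
Divide by μ: y = 13/14 + Ce^(-14x).


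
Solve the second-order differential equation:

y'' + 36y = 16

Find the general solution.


Homogeneous part: r² + 36 = 0 ⇒ r = ±6i, so y_h = C₁cos(6x) + C₂sin(6x).
Try constant y_p = A; plug in: 36A = 16 ⇒ A = 4/9.
General solution: y = C₁cos(6x) + C₂sin(6x) + 4/9.


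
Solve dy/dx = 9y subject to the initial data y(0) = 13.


General solution of y' = 9y is y = Ce^(9x).
Apply y(0) = 13: C = 13.
Particular solution: y = 13e^(9x).


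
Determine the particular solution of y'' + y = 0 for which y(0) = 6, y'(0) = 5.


Characteristic roots of r² + 1 = 0 are ±1i, so y = C₁cos(x) + C₂sin(x).
Apply y(0) = 6: C₁ = 6. Differentiate and apply y'(0) = 5: 1·C₂ = 5, so C₂ = 5.
Particular solution: y = 6cos(x) + 5sin(x).


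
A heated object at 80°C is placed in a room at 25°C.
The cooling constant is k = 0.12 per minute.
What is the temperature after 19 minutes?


Newton's law: dT/dt = -k(T - T_a) has solution T(t) = T_a + (T₀ - T_a)e^(-kt).
Plug in T_a = 25, T₀ = 80, k = 0.12, t = 19: T(19) = 25 + (55)e^(-2.28) ≈ 30.6°C.


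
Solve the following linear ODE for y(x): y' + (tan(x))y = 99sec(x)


P(x) = tan(x) ⇒ μ = e^(∫tan(x)dx) = sec(x).
(sec(x) y)' = 99sec²(x) ⇒ sec(x) y = 99tan(x) + C.
Multiply by cos(x): y = 99sin(x) + C·cos(x).


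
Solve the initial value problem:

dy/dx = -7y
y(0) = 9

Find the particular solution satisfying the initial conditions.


General solution of y' = -7y is y = Ce^(-7x).
Apply y(0) = 9: C = 9.
Particular solution: y = 9e^(-7x).


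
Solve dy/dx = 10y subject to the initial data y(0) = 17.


General solution of y' = 10y is y = Ce^(10x).
Apply y(0) = 17: C = 17.
Particular solution: y = 17e^(10x).


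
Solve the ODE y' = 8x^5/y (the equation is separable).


Separate variables: y dy = 8x^5 dx.
Integrate both sides: y²/2 = (4/3)x^6 + C₀.
Multiply by 2: y² = (8/3)x^6 + C.


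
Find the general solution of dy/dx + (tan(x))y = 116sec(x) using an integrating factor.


P(x) = tan(x) ⇒ μ = e^(∫tan(x)dx) = sec(x).
(sec(x) y)' = 116sec²(x) ⇒ sec(x) y = 116tan(x) + C.
Multiply by cos(x): y = 116sin(x) + C·cos(x).


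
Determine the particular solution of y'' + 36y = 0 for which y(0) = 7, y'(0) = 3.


Characteristic roots of r² + 36 = 0 are ±6i, so y = C₁cos(6x) + C₂sin(6x).
Apply y(0) = 7: C₁ = 7. Differentiate and apply y'(0) = 3: 6·C₂ = 3, so C₂ = 1/2.
Particular solution: y = 7cos(6x) + (1/2)sin(6x).


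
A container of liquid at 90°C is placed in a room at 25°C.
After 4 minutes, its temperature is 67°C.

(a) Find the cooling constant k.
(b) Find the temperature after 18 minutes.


Newton's law: T(t) = T_a + (T₀ - T_a)e^(-kt).
(a) Use T(4) = 67: (67 - 25)/(90 - 25) = e^(-k·4), so k = -ln(0.646)/4 ≈ 0.1092.
(b) Apply k to t = 18: T(18) = 25 + (65)e^(-1.965) ≈ 34.1°C.


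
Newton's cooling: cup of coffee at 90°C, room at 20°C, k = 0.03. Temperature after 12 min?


Newton's law: dT/dt = -k(T - T_a) has solution T(t) = T_a + (T₀ - T_a)e^(-kt).
Plug in T_a = 20, T₀ = 90, k = 0.03, t = 12: T(12) = 20 + (70)e^(-0.36) ≈ 68.8°C.


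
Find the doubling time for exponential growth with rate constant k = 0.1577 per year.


Exponential growth: P(t) = P₀ e^(0.1577t). Set P(t)/P₀ = 2: e^(0.1577t) = 2.
Solve: t = ln(2)/0.1577 ≈ 4.40 years.


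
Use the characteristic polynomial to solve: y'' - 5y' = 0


Characteristic equation: r² - 5r = 0.
Factor: (r - 0)(r - 5) = 0 ⇒ r = 0, 5 (distinct real).
General solution: y = C₁ + C₂e^(5x).


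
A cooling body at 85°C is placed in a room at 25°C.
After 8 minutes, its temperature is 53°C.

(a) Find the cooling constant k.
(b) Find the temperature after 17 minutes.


Newton's law: T(t) = T_a + (T₀ - T_a)e^(-kt).
(a) Use T(8) = 53: (53 - 25)/(85 - 25) = e^(-k·8), so k = -ln(0.467)/8 ≈ 0.0953.
(b) Apply k to t = 17: T(17) = 25 + (60)e^(-1.620) ≈ 36.9°C.


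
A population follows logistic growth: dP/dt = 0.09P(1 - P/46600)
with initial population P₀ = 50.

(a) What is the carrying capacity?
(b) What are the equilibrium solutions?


Logistic ODE dP/dt = 0.09P(1 - P/46600) has equilibria where dP/dt = 0, i.e. P = 0 or P = 46600.
The coefficient (1 - P/K) = 0 when P = K, identifying K = 46600 as the carrying capacity.
(a) K = 46600; (b) equilibria P = 0 and P = 46600.


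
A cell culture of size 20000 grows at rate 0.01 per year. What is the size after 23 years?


The ODE dP/dt = 0.01P has solution P(t) = P(0)e^(0.01t).
Substitute P(0) = 20000 and t = 23: P(23) = 20000 e^(0.23) ≈ 25172.


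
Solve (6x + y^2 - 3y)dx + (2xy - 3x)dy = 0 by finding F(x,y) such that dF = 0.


Check exactness: ∂M/∂y = 2y - 3 and ∂N/∂x = 2y - 3; equal, so the equation is exact.
Integrate M with respect to x (treating y as constant): ∫M dx = 3x^2 + xy^2 - 3xy + h(y).
Differentiate w.r.t. y and set equal to N: all terms match, so h'(y) = 0 and h is a constant absorbed into C.
General solution: 3x^2 + xy^2 - 3xy = C.


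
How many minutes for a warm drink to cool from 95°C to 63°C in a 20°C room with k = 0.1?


From T(t) = T_a + (T₀ - T_a)e^(-kt), set T(t) = 63:
(63 - 20) / (95 - 20) = e^(-0.1t), so t = -ln(0.573)/0.1 ≈ 5.6 minutes.


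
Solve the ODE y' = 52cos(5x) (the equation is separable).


g(y) = 1, so integrate directly: y = ∫ 52cos(5x) dx = (52/5)sin(5x) + C.


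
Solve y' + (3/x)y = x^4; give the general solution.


P(x) = 3/x ⇒ μ = x^3.
(x^3 y)' = x^7 ⇒ x^3 y = x^8/(8) + C.
Solve for y: y = (1/8)x^5 + C/x^3.


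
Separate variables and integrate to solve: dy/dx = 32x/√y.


Separate: √y dy = 32x dx.
Integrate: (2/3)y^(3/2) = 16x² + C.


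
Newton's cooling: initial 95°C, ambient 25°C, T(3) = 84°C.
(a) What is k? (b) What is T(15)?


Newton's law: T(t) = T_a + (T₀ - T_a)e^(-kt).
(a) Use T(3) = 84: (84 - 25)/(95 - 25) = e^(-k·3), so k = -ln(0.843)/3 ≈ 0.0570.
(b) Apply k to t = 15: T(15) = 25 + (70)e^(-0.855) ≈ 54.8°C.


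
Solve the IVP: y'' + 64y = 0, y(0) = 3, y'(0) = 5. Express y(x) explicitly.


Characteristic roots of r² + 64 = 0 are ±8i, so y = C₁cos(8x) + C₂sin(8x).
Apply y(0) = 3: C₁ = 3. Differentiate and apply y'(0) = 5: 8·C₂ = 5, so C₂ = 5/8.
Particular solution: y = 3cos(8x) + (5/8)sin(8x).


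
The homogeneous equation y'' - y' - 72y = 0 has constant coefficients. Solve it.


Characteristic equation: r² - r - 72 = 0.
Factor: (r - 9)(r + 8) = 0 ⇒ r = 9, -8 (distinct real).
General solution: y = C₁e^(9x) + C₂e^(-8x).


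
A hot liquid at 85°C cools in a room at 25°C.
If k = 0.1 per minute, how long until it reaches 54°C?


From T(t) = T_a + (T₀ - T_a)e^(-kt), set T(t) = 54:
(54 - 25) / (85 - 25) = e^(-0.1t), so t = -ln(0.483)/0.1 ≈ 7.3 minutes.


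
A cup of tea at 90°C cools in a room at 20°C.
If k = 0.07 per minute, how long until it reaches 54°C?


From T(t) = T_a + (T₀ - T_a)e^(-kt), set T(t) = 54:
(54 - 20) / (90 - 20) = e^(-0.07t), so t = -ln(0.486)/0.07 ≈ 10.3 minutes.


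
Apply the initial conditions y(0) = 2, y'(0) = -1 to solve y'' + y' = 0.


Characteristic roots of r² + r = 0 are -1, 0.
General solution y = c₁ e^(-x) + c₂.
Apply y(0) = 2: c₁ + c₂ = 2. Apply y'(0) = -1: -1 c₁ + 0 c₂ = -1.
Solve: c₁ = 1, c₂ = 1.
Particular solution: y = e^(-x) + 1.


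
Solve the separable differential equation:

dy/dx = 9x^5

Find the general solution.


Integrate both sides with respect to x: y = ∫ 9x^5 dx = (3/2)x^6 + C.


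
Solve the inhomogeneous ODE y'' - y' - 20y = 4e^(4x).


Characteristic roots of r² - r - 20 = 0 are 5, -4.
y_h = C₁e^(5x) + C₂e^(-4x).
Forcing exponent 4 is not a characteristic root; try y_p = Ae^(4x).
Substitute: A·(16 + (-1)·4 + (-20)) = A·-8 = 4, so A = -1/2.
General solution: y = C₁e^(5x) + C₂e^(-4x) - (1/2)e^(4x).


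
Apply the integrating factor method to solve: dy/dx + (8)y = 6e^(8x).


P(x) = 8 ⇒ μ = e^(8x).
(μ y)' = 6e^(16x) ⇒ μ y = (6/16)e^(16x) + C.
Divide by μ: y = (3/8)e^(8x) + Ce^(-8x).


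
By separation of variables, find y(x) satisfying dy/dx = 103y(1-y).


Separate: dy/[y(1-y)] = 103 dx.
Partial fractions: 1/[y(1-y)] = 1/y + 1/(1-y).
Integrate: ln|y/(1-y)| = 103x + C₀.
Solve for y: y = 1/(1 + Ce^(-103x)).


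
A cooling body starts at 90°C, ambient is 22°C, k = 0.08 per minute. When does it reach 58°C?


From T(t) = T_a + (T₀ - T_a)e^(-kt), set T(t) = 58:
(58 - 22) / (90 - 22) = e^(-0.08t), so t = -ln(0.529)/0.08 ≈ 7.9 minutes.


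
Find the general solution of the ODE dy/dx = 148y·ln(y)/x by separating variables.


Separate: dy/[y ln(y)] = 148 dx/x.
Substitute u = ln(y): du/u = 148 dx/x.
Integrate: ln|ln(y)| = 148ln|x| + C₀, hence ln(y) = C·x^148.


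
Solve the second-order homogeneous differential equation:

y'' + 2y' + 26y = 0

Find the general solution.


Characteristic equation: r² + 2r + 26 = 0.
Discriminant is negative; roots r = -1 ± 5i (complex conjugate pair).
General solution uses e^(α x)(C₁ cos(β x) + C₂ sin(β x)): y = e^(-x)(C₁cos(5x) + C₂sin(5x)).


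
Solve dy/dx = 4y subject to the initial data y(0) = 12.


General solution of y' = 4y is y = Ce^(4x).
Apply y(0) = 12: C = 12.
Particular solution: y = 12e^(4x).


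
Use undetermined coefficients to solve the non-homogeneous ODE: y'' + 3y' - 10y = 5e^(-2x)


Characteristic roots of r² + 3r - 10 = 0 are -5, 2.
y_h = C₁e^(-5x) + C₂e^(2x).
Forcing exponent -2 is not a characteristic root; try y_p = Ae^(-2x).
Substitute: A·(4 + (3)·-2 + (-10)) = A·-12 = 5, so A = -5/12.
General solution: y = C₁e^(-5x) + C₂e^(2x) - (5/12)e^(-2x).


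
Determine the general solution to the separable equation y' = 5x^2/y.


Separate variables: y dy = 5x^2 dx.
Integrate both sides: y²/2 = (5/3)x^3 + C₀.
Multiply by 2: y² = (10/3)x^3 + C.


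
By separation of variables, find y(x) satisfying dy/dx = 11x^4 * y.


Separate variables: dy/y = 11x^4 dx.
Integrate: ln|y| = (11/5)x^5 + C₀.
Exponentiate: y = Ce^((11/5)x^5).


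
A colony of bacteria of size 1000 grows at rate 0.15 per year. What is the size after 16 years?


The ODE dP/dt = 0.15P has solution P(t) = P(0)e^(0.15t).
Substitute P(0) = 1000 and t = 16: P(16) = 1000 e^(2.40) ≈ 11023.


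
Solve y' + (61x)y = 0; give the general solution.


P(x) = 61x ⇒ μ = e^((61/2)x²).
Q(x) = 0 so μ y is constant: y = Ce^(-(61/2)x²).


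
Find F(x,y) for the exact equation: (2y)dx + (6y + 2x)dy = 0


Check exactness: ∂M/∂y = 2 and ∂N/∂x = 2; equal, so the equation is exact.
Integrate M with respect to x (treating y as constant): ∫M dx = 2xy + h(y).
Differentiate w.r.t. y and set equal to N: the x-dependent terms already match, leaving h'(y) = 6y. Integrate: h(y) = 3y^2.
So F(x,y) = 3y^2 + 2xy.
General solution: 3y^2 + 2xy = C.


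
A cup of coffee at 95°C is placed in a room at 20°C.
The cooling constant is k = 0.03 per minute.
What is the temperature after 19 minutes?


Newton's law: dT/dt = -k(T - T_a) has solution T(t) = T_a + (T₀ - T_a)e^(-kt).
Plug in T_a = 20, T₀ = 95, k = 0.03, t = 19: T(19) = 20 + (75)e^(-0.57) ≈ 62.4°C.


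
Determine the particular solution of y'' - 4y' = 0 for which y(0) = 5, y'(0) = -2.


Characteristic roots of r² - 4r = 0 are 4, 0.
General solution y = c₁ e^(4x) + c₂.
Apply y(0) = 5: c₁ + c₂ = 5. Apply y'(0) = -2: 4 c₁ + 0 c₂ = -2.
Solve: c₁ = -1/2, c₂ = 11/2.
Particular solution: y = -(1/2)e^(4x) + 11/2.


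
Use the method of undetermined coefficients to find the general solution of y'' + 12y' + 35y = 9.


Characteristic roots of r² + 12r + 35 = 0 are -5, -7.
y_h = C₁e^(-5x) + C₂e^(-7x).
Constant forcing; try y_p = A. Then 35A = 9 ⇒ A = 9/35.
General solution: y = C₁e^(-5x) + C₂e^(-7x) + 9/35.


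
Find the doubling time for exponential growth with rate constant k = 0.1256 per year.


Exponential growth: P(t) = P₀ e^(0.1256t). Set P(t)/P₀ = 2: e^(0.1256t) = 2.
Solve: t = ln(2)/0.1256 ≈ 5.52 years.


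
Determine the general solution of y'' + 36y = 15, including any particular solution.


Homogeneous part: r² + 36 = 0 ⇒ r = ±6i, so y_h = C₁cos(6x) + C₂sin(6x).
Try constant y_p = A; plug in: 36A = 15 ⇒ A = 5/12.
General solution: y = C₁cos(6x) + C₂sin(6x) + 5/12.


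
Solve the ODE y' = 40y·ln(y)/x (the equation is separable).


Separate: dy/[y ln(y)] = 40 dx/x.
Substitute u = ln(y): du/u = 40 dx/x.
Integrate: ln|ln(y)| = 40ln|x| + C₀, hence ln(y) = C·x^40.


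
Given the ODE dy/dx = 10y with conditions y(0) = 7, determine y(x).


General solution of y' = 10y is y = Ce^(10x).
Apply y(0) = 7: C = 7.
Particular solution: y = 7e^(10x).


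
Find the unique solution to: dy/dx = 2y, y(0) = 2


General solution of y' = 2y is y = Ce^(2x).
Apply y(0) = 2: C = 2.
Particular solution: y = 2e^(2x).


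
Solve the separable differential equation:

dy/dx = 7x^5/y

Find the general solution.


Separate variables: y dy = 7x^5 dx.
Integrate both sides: y²/2 = (7/6)x^6 + C₀.
Multiply by 2: y² = (7/3)x^6 + C.


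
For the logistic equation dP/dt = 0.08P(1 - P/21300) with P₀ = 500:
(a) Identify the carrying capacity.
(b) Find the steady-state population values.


Logistic ODE dP/dt = 0.08P(1 - P/21300) has equilibria where dP/dt = 0, i.e. P = 0 or P = 21300.
The coefficient (1 - P/K) = 0 when P = K, identifying K = 21300 as the carrying capacity.
(a) K = 21300; (b) equilibria P = 0 and P = 21300.


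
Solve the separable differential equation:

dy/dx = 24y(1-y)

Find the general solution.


Separate: dy/[y(1-y)] = 24 dx.
Partial fractions: 1/[y(1-y)] = 1/y + 1/(1-y).
Integrate: ln|y/(1-y)| = 24x + C₀.
Solve for y: y = 1/(1 + Ce^(-24x)).


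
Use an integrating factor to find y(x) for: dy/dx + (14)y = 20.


P(x) = 14, Q(x) = 20; integrating factor μ = e^(14x).
(μ y)' = 20e^(14x) ⇒ μ y = (10/7)e^(14x) + C.
Divide by μ: y = 10/7 + Ce^(-14x).


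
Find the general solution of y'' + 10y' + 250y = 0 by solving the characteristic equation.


Characteristic equation: r² + 10r + 250 = 0.
Discriminant is negative; roots r = -5 ± 15i (complex conjugate pair).
General solution uses e^(α x)(C₁ cos(β x) + C₂ sin(β x)): y = e^(-5x)(C₁cos(15x) + C₂sin(15x)).


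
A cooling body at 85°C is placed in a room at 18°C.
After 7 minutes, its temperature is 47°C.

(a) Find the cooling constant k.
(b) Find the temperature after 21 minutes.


Newton's law: T(t) = T_a + (T₀ - T_a)e^(-kt).
(a) Use T(7) = 47: (47 - 18)/(85 - 18) = e^(-k·7), so k = -ln(0.433)/7 ≈ 0.1196.
(b) Apply k to t = 21: T(21) = 18 + (67)e^(-2.512) ≈ 23.4°C.


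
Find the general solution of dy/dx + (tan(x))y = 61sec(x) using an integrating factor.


P(x) = tan(x) ⇒ μ = e^(∫tan(x)dx) = sec(x).
(sec(x) y)' = 61sec²(x) ⇒ sec(x) y = 61tan(x) + C.
Multiply by cos(x): y = 61sin(x) + C·cos(x).


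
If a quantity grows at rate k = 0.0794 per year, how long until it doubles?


Exponential growth: P(t) = P₀ e^(0.0794t). Set P(t)/P₀ = 2: e^(0.0794t) = 2.
Solve: t = ln(2)/0.0794 ≈ 8.73 years.


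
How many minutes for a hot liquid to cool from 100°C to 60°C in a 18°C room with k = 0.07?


From T(t) = T_a + (T₀ - T_a)e^(-kt), set T(t) = 60:
(60 - 18) / (100 - 18) = e^(-0.07t), so t = -ln(0.512)/0.07 ≈ 9.6 minutes.


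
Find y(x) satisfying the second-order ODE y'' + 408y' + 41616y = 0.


Characteristic equation: r² + 408r + 41616 = 0, i.e. (r + 204)² = 0.
Repeated root r = -204; include an x factor for the second linearly independent solution.
General solution: y = (C₁ + C₂x)e^(-204x).


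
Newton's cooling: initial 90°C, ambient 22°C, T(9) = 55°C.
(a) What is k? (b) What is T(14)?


Newton's law: T(t) = T_a + (T₀ - T_a)e^(-kt).
(a) Use T(9) = 55: (55 - 22)/(90 - 22) = e^(-k·9), so k = -ln(0.485)/9 ≈ 0.0803.
(b) Apply k to t = 14: T(14) = 22 + (68)e^(-1.125) ≈ 44.1°C.


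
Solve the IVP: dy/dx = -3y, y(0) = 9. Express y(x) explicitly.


General solution of y' = -3y is y = Ce^(-3x).
Apply y(0) = 9: C = 9.
Particular solution: y = 9e^(-3x).


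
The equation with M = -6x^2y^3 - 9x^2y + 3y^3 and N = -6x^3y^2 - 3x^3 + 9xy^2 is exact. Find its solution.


Check exactness: ∂M/∂y = -18x^2y^2 - 9x^2 + 9y^2 and ∂N/∂x = -18x^2y^2 - 9x^2 + 9y^2; equal, so the equation is exact.
Integrate M with respect to x (treating y as constant): ∫M dx = -2x^3y^3 - 3x^3y + 3xy^3 + h(y).
Differentiate w.r.t. y and set equal to N: all terms match, so h'(y) = 0 and h is a constant absorbed into C.
General solution: -2x^3y^3 - 3x^3y + 3xy^3 = C.


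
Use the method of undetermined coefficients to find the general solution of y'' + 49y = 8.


Homogeneous part: r² + 49 = 0 ⇒ r = ±7i, so y_h = C₁cos(7x) + C₂sin(7x).
Try constant y_p = A; plug in: 49A = 8 ⇒ A = 8/49.
General solution: y = C₁cos(7x) + C₂sin(7x) + 8/49.


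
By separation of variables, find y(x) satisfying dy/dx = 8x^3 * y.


Separate variables: dy/y = 8x^3 dx.
Integrate: ln|y| = 2x^4 + C₀.
Exponentiate: y = Ce^(2x^4).


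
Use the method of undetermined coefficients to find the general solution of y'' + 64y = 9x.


Homogeneous: r² + 64 = 0 ⇒ r = ±8i, y_h = C₁cos(8x) + C₂sin(8x).
Polynomial forcing; try y_p = Ax + B. Then y_p'' + 64 y_p = 64(Ax + B) = 9x, so B = 0 and A = 9/64.
General solution: y = C₁cos(8x) + C₂sin(8x) + (9/64)x.


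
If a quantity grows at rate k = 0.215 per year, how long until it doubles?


Exponential growth: P(t) = P₀ e^(0.215t). Set P(t)/P₀ = 2: e^(0.215t) = 2.
Solve: t = ln(2)/0.215 ≈ 3.22 years.


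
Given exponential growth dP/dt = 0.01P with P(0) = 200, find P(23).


The ODE dP/dt = 0.01P has solution P(t) = P(0)e^(0.01t).
Substitute P(0) = 200 and t = 23: P(23) = 200 e^(0.23) ≈ 252.


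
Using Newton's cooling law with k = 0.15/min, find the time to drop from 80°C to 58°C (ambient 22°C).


From T(t) = T_a + (T₀ - T_a)e^(-kt), set T(t) = 58:
(58 - 22) / (80 - 22) = e^(-0.15t), so t = -ln(0.621)/0.15 ≈ 3.2 minutes.


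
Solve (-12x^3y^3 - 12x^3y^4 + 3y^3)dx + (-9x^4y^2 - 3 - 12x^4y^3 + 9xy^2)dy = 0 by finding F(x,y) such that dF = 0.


Check exactness: ∂M/∂y = -36x^3y^2 - 48x^3y^3 + 9y^2 and ∂N/∂x = -36x^3y^2 - 48x^3y^3 + 9y^2; equal, so the equation is exact.
Integrate M with respect to x (treating y as constant): ∫M dx = -3x^4y^3 - 3x^4y^4 + 3xy^3 + h(y).
Differentiate w.r.t. y and set equal to N: the x-dependent terms already match, leaving h'(y) = -3. Integrate: h(y) = -3y.
So F(x,y) = -3x^4y^3 - 3y - 3x^4y^4 + 3xy^3.
General solution: -3x^4y^3 - 3y - 3x^4y^4 + 3xy^3 = C.


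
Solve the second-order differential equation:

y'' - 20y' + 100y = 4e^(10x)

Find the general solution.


Characteristic polynomial (r - 10)² = 0; repeated root r = 10.
y_h = (C₁ + C₂x)e^(10x). Forcing matches the repeated root (resonance), so try y_p = Ax² e^(10x).
Substitute and solve for A: 2A = 4, so A = 2.
General solution: y = (C₁ + C₂x + 2x²)e^(10x).


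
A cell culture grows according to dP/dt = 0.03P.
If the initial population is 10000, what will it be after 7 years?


The ODE dP/dt = 0.03P has solution P(t) = P(0)e^(0.03t).
Substitute P(0) = 10000 and t = 7: P(7) = 10000 e^(0.21) ≈ 12337.


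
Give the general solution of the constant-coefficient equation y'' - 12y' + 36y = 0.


Characteristic equation: r² - 12r + 36 = 0, i.e. (r - 6)² = 0.
Repeated root r = 6; include an x factor for the second linearly independent solution.
General solution: y = (C₁ + C₂x)e^(6x).


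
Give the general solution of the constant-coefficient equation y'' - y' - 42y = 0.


Characteristic equation: r² - r - 42 = 0.
Factor: (r - 7)(r + 6) = 0 ⇒ r = 7, -6 (distinct real).
General solution: y = C₁e^(7x) + C₂e^(-6x).


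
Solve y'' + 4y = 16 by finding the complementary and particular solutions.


Homogeneous part: r² + 4 = 0 ⇒ r = ±2i, so y_h = C₁cos(2x) + C₂sin(2x).
Try constant y_p = A; plug in: 4A = 16 ⇒ A = 4.
General solution: y = C₁cos(2x) + C₂sin(2x) + 4.


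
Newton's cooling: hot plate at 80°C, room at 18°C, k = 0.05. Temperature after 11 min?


Newton's law: dT/dt = -k(T - T_a) has solution T(t) = T_a + (T₀ - T_a)e^(-kt).
Plug in T_a = 18, T₀ = 80, k = 0.05, t = 11: T(11) = 18 + (62)e^(-0.55) ≈ 53.8°C.


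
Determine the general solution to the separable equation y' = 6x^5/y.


Separate variables: y dy = 6x^5 dx.
Integrate both sides: y²/2 = x^6 + C₀.
Multiply by 2: y² = 2x^6 + C.


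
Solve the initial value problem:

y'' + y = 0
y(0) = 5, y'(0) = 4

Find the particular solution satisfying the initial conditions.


Characteristic roots of r² + 1 = 0 are ±1i, so y = C₁cos(x) + C₂sin(x).
Apply y(0) = 5: C₁ = 5. Differentiate and apply y'(0) = 4: 1·C₂ = 4, so C₂ = 4.
Particular solution: y = 5cos(x) + 4sin(x).


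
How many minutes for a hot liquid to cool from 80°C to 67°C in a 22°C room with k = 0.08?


From T(t) = T_a + (T₀ - T_a)e^(-kt), set T(t) = 67:
(67 - 22) / (80 - 22) = e^(-0.08t), so t = -ln(0.776)/0.08 ≈ 3.2 minutes.
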